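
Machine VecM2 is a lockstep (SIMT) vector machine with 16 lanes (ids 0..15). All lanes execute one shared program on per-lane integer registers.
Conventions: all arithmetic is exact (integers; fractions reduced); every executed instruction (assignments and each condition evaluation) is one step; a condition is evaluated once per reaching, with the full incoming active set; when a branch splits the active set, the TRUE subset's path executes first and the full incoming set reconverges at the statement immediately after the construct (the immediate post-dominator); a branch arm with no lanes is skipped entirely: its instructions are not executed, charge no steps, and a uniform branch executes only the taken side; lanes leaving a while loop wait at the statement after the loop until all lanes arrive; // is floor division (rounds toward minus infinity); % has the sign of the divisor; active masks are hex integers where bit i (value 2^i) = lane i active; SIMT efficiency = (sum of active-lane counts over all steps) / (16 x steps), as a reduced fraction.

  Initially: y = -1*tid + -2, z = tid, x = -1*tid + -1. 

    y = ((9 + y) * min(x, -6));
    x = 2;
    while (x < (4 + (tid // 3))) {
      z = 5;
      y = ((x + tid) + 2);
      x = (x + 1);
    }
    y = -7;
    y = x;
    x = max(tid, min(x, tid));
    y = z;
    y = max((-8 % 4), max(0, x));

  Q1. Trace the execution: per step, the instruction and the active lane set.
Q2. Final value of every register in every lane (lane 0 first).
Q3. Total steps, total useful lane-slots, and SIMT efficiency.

step 0: y <- ((9 + y) * min(x, -6))  0xffff
step 1: x <- 2                       0xffff
step 2: eval (x < (4 + (tid // 3)))  0xffff
step 3: z <- 5                       0xffff
step 4: y <- ((x + tid) + 2)         0xffff
step 5: x <- (x + 1)                 0xffff
step 6: eval (x < (4 + (tid // 3)))  0xffff
step 7: z <- 5                       0xffff
step 8: y <- ((x + tid) + 2)         0xffff
step 9: x <- (x + 1)                 0xffff
step 10: eval (x < (4 + (tid // 3)))  0xffff
step 11: z <- 5                       0xfff8
step 12: y <- ((x + tid) + 2)         0xfff8
step 13: x <- (x + 1)                 0xfff8
step 14: eval (x < (4 + (tid // 3)))  0xfff8
step 15: z <- 5                       0xffc0
step 16: y <- ((x + tid) + 2)         0xffc0
step 17: x <- (x + 1)                 0xffc0
step 18: eval (x < (4 + (tid // 3)))  0xffc0
step 19: z <- 5                       0xfe00
step 20: y <- ((x + tid) + 2)         0xfe00
step 21: x <- (x + 1)                 0xfe00
step 22: eval (x < (4 + (tid // 3)))  0xfe00
step 23: z <- 5                       0xf000
step 24: y <- ((x + tid) + 2)         0xf000
step 25: x <- (x + 1)                 0xf000
step 26: eval (x < (4 + (tid // 3)))  0xf000
step 27: z <- 5                       0x8000
step 28: y <- ((x + tid) + 2)         0x8000
step 29: x <- (x + 1)                 0x8000
step 30: eval (x < (4 + (tid // 3)))  0x8000
step 31: y <- -7                      0xffff
step 32: y <- x                       0xffff
step 33: x <- max(tid, min(x, tid))   0xffff
step 34: y <- z                       0xffff
step 35: y <- max((-8 % 4), max(0, x)) 0xffff

Answer: 36 steps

y: 0,1,2,3,4,5,6,7,8,9,10,11,12,13,14,15
z: 5,5,5,5,5,5,5,5,5,5,5,5,5,5,5,5
x: 0,1,2,3,4,5,6,7,8,9,10,11,12,13,14,15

steps = 36; useful = 396; efficiency = 396/576 = 11/16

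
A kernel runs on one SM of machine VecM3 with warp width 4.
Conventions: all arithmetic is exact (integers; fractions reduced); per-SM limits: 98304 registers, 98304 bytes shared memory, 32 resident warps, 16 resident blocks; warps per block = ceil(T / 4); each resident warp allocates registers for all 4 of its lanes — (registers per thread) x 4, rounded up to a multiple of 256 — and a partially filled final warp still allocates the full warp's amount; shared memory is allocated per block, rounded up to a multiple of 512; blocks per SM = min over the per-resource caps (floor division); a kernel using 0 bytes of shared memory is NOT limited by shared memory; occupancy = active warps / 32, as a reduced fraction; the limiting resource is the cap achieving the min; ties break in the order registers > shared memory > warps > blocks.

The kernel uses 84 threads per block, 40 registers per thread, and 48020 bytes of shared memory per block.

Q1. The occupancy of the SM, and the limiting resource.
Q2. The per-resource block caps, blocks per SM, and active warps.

Answer: occupancy 21/32, limited by warps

registers: 18 blocks
shared memory: 2 blocks
warps: 1 block
blocks: 16 blocks

Answer: 1 block, 21 active warps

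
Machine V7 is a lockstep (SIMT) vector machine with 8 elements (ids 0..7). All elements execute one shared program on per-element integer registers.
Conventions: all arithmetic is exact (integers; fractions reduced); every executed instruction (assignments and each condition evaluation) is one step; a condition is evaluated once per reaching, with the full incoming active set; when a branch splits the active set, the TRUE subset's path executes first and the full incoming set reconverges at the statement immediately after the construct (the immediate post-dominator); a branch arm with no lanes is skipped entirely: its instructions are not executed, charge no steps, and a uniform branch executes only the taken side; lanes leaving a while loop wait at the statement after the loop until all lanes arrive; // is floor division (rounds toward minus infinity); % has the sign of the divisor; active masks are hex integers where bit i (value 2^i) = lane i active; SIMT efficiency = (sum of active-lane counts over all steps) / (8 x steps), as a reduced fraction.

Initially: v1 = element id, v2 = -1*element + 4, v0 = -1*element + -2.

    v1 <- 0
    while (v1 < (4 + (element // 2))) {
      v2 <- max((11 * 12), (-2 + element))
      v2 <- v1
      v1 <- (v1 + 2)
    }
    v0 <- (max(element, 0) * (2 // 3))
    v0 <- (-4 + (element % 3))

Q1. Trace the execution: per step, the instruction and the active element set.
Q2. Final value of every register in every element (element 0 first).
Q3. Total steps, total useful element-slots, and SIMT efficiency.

step 0: v1 <- 0                      0xff
step 1: eval (v1 < (4 + (element // 2))) 0xff
step 2: v2 <- max((11 * 12), (-2 + element)) 0xff
step 3: v2 <- v1                     0xff
step 4: v1 <- (v1 + 2)               0xff
step 5: eval (v1 < (4 + (element // 2))) 0xff
step 6: v2 <- max((11 * 12), (-2 + element)) 0xff
step 7: v2 <- v1                     0xff
step 8: v1 <- (v1 + 2)               0xff
step 9: eval (v1 < (4 + (element // 2))) 0xff
step 10: v2 <- max((11 * 12), (-2 + element)) 0xfc
step 11: v2 <- v1                     0xfc
step 12: v1 <- (v1 + 2)               0xfc
step 13: eval (v1 < (4 + (element // 2))) 0xfc
step 14: v2 <- max((11 * 12), (-2 + element)) 0xc0
step 15: v2 <- v1                     0xc0
step 16: v1 <- (v1 + 2)               0xc0
step 17: eval (v1 < (4 + (element // 2))) 0xc0
step 18: v0 <- (max(element, 0) * (2 // 3)) 0xff
step 19: v0 <- (-4 + (element % 3))   0xff

Answer: 20 steps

v1: 4,4,6,6,6,6,8,8
v2: 2,2,4,4,4,4,6,6
v0: -4,-3,-2,-4,-3,-2,-4,-3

steps = 20; useful = 128; efficiency = 128/160 = 4/5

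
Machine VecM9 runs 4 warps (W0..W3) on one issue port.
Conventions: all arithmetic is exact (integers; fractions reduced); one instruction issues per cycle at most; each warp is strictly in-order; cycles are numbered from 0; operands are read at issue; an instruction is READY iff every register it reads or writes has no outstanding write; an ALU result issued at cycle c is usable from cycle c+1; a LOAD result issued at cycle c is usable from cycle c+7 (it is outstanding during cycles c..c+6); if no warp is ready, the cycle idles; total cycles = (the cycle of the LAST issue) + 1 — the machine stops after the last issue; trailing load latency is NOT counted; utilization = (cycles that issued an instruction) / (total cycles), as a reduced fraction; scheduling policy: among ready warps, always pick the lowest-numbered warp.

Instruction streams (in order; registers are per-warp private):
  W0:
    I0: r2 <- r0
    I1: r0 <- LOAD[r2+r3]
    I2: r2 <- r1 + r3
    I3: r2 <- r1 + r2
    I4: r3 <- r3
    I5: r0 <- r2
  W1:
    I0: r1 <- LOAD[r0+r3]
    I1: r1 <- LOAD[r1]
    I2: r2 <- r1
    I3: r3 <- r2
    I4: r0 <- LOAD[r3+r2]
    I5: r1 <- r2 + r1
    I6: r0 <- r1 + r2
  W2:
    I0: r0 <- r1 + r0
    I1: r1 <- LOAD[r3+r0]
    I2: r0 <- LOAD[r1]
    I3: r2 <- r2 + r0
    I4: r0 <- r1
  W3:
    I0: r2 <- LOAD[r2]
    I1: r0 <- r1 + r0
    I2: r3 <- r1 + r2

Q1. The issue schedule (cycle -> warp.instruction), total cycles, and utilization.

cycle 0: W0.I0
cycle 1: W0.I1
cycle 2: W0.I2
cycle 3: W0.I3
cycle 4: W0.I4
cycle 5: W1.I0
cycle 6: W2.I0
cycle 7: W2.I1
cycle 8: W0.I5
cycle 9: W3.I0
cycle 10: W3.I1
cycle 11: idle
cycle 12: W1.I1
cycle 13: idle
cycle 14: W2.I2
cycle 15: idle
cycle 16: W3.I2
cycle 17: idle
cycle 18: idle
cycle 19: W1.I2
cycle 20: W1.I3
cycle 21: W1.I4
cycle 22: W1.I5
cycle 23: W2.I3
cycle 24: W2.I4
cycle 25: idle
cycle 26: idle
cycle 27: idle
cycle 28: W1.I6

Answer: 29 cycles, utilization 21/29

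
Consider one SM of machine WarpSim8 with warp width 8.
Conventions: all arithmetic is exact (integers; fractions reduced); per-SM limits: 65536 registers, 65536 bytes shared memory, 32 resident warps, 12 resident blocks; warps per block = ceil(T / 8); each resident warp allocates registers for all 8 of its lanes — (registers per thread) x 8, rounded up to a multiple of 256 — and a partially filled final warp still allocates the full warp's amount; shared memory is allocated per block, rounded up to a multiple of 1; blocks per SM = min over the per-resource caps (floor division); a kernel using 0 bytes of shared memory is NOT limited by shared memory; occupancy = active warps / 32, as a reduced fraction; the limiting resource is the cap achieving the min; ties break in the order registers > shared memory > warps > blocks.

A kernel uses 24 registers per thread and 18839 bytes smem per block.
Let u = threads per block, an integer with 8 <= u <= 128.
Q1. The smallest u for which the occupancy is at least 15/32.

Answer: u = 33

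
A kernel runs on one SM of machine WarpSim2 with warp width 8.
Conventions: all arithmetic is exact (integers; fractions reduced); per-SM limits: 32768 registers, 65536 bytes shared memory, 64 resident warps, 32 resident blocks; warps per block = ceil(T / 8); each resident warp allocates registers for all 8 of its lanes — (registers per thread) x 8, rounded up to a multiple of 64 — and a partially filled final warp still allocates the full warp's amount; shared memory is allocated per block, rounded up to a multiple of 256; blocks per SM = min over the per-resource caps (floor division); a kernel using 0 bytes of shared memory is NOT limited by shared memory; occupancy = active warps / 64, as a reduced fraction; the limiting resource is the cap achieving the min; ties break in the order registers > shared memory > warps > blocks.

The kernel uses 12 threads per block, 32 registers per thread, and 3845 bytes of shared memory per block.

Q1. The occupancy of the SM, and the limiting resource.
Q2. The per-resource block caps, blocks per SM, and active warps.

Answer: occupancy 1/2, limited by shared memory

registers: 64 blocks
shared memory: 16 blocks
warps: 32 blocks
blocks: 32 blocks

Answer: 16 blocks, 32 active warps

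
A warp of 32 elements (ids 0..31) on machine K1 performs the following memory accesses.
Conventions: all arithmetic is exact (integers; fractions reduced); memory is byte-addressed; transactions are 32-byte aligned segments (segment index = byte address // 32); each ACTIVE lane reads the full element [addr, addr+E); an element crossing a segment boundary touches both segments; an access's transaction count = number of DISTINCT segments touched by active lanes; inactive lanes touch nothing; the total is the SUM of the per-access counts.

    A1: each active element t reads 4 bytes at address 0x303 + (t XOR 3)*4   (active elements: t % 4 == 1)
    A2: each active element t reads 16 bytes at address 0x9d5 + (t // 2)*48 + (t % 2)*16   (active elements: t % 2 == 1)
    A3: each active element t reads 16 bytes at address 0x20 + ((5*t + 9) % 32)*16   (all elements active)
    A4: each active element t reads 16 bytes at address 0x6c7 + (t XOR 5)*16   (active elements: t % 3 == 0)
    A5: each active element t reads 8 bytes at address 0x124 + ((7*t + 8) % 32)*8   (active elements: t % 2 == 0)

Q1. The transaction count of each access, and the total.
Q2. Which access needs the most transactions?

A1: 4 transactions
A2: 24 transactions
A3: 16 transactions
A4: 12 transactions
A5: 8 transactions

Answer: 4,24,16,12,8; total 64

Answer: A2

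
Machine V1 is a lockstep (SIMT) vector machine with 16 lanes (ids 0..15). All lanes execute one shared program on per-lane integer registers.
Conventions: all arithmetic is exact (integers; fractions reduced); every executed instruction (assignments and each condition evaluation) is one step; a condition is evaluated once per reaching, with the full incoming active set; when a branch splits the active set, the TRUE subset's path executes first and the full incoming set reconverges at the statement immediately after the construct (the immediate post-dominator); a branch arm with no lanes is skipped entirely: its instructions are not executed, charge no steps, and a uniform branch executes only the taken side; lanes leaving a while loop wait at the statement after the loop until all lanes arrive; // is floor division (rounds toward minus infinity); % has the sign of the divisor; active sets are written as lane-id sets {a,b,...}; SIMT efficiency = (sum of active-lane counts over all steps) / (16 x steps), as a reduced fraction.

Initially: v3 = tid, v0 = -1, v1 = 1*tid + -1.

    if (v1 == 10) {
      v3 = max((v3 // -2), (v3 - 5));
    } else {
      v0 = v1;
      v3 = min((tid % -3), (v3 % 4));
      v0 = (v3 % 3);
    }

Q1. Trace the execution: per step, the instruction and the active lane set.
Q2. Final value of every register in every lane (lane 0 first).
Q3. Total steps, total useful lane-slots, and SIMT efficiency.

step 0: eval (v1 == 10)              {0,1,2,3,4,5,6,7,8,9,10,11,12,13,14,15}
step 1: v3 <- max((v3 // -2), (v3 - 5)) {11}
step 2: v0 <- v1                     {0,1,2,3,4,5,6,7,8,9,10,12,13,14,15}
step 3: v3 <- min((tid % -3), (v3 % 4)) {0,1,2,3,4,5,6,7,8,9,10,12,13,14,15}
step 4: v0 <- (v3 % 3)               {0,1,2,3,4,5,6,7,8,9,10,12,13,14,15}

Answer: 5 steps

v3: 0,-2,-1,0,-2,-1,0,-2,-1,0,-2,6,0,-2,-1,0
v0: 0,1,2,0,1,2,0,1,2,0,1,-1,0,1,2,0
v1: -1,0,1,2,3,4,5,6,7,8,9,10,11,12,13,14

steps = 5; useful = 62; efficiency = 62/80 = 31/40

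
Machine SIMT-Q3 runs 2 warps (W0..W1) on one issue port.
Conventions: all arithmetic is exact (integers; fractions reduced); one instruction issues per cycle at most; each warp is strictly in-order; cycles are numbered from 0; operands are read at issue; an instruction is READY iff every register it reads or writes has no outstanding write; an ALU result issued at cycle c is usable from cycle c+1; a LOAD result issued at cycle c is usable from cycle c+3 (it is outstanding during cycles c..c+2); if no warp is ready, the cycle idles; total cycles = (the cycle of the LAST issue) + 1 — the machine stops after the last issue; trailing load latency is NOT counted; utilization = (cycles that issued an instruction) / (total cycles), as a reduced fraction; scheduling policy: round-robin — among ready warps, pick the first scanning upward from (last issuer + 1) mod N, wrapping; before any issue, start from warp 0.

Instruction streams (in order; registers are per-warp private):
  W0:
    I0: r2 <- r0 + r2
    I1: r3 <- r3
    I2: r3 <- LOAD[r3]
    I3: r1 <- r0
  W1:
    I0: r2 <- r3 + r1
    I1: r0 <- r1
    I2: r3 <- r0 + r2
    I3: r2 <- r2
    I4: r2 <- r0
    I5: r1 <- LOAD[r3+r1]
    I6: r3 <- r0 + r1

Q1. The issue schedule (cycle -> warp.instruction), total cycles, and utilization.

cycle 0: W0.I0
cycle 1: W1.I0
cycle 2: W0.I1
cycle 3: W1.I1
cycle 4: W0.I2
cycle 5: W1.I2
cycle 6: W0.I3
cycle 7: W1.I3
cycle 8: W1.I4
cycle 9: W1.I5
cycle 10: idle
cycle 11: idle
cycle 12: W1.I6

Answer: 13 cycles, utilization 11/13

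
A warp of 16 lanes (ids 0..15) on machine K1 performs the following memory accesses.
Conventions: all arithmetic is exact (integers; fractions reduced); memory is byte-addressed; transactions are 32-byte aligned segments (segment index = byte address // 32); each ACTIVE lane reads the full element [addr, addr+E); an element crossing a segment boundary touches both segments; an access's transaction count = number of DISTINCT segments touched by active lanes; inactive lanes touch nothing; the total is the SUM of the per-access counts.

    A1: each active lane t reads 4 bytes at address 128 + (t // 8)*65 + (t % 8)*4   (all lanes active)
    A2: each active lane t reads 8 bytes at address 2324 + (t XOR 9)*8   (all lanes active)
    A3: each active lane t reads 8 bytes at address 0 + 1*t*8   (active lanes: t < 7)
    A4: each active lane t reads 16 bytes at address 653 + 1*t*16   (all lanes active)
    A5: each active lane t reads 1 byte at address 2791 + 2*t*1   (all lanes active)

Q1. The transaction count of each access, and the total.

A1: 3 transactions
A2: 5 transactions
A3: 2 transactions
A4: 9 transactions
A5: 2 transactions

Answer: 3,5,2,9,2; total 21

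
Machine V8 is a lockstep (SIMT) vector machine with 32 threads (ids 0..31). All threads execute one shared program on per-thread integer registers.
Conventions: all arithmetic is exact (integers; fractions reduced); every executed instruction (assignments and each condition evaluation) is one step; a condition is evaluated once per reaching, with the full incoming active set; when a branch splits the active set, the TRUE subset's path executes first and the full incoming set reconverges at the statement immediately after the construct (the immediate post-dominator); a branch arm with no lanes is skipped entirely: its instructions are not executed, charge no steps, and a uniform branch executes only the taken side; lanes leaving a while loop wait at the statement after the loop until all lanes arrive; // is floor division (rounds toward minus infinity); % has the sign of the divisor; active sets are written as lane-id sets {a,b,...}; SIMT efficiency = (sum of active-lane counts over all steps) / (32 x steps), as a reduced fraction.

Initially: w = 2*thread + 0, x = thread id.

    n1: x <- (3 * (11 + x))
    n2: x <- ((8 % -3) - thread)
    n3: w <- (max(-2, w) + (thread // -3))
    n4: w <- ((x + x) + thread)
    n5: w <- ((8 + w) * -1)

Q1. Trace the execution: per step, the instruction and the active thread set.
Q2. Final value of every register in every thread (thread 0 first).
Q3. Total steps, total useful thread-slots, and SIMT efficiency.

step 0: x <- (3 * (11 + x))          {0,1,2,3,4,5,6,7,8,9,10,11,12,13,14,15,16,17,18,19,20,21,22,23,24,25,26,27,28,29,30,31}
step 1: x <- ((8 % -3) - thread)     {0,1,2,3,4,5,6,7,8,9,10,11,12,13,14,15,16,17,18,19,20,21,22,23,24,25,26,27,28,29,30,31}
step 2: w <- (max(-2, w) + (thread // -3)) {0,1,2,3,4,5,6,7,8,9,10,11,12,13,14,15,16,17,18,19,20,21,22,23,24,25,26,27,28,29,30,31}
step 3: w <- ((x + x) + thread)      {0,1,2,3,4,5,6,7,8,9,10,11,12,13,14,15,16,17,18,19,20,21,22,23,24,25,26,27,28,29,30,31}
step 4: w <- ((8 + w) * -1)          {0,1,2,3,4,5,6,7,8,9,10,11,12,13,14,15,16,17,18,19,20,21,22,23,24,25,26,27,28,29,30,31}

Answer: 5 steps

w: -6,-5,-4,-3,-2,-1,0,1,2,3,4,5,6,7,8,9,10,11,12,13,14,15,16,17,18,19,20,21,22,23,24,25
x: -1,-2,-3,-4,-5,-6,-7,-8,-9,-10,-11,-12,-13,-14,-15,-16,-17,-18,-19,-20,-21,-22,-23,-24,-25,-26,-27,-28,-29,-30,-31,-32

steps = 5; useful = 160; efficiency = 160/160 = 1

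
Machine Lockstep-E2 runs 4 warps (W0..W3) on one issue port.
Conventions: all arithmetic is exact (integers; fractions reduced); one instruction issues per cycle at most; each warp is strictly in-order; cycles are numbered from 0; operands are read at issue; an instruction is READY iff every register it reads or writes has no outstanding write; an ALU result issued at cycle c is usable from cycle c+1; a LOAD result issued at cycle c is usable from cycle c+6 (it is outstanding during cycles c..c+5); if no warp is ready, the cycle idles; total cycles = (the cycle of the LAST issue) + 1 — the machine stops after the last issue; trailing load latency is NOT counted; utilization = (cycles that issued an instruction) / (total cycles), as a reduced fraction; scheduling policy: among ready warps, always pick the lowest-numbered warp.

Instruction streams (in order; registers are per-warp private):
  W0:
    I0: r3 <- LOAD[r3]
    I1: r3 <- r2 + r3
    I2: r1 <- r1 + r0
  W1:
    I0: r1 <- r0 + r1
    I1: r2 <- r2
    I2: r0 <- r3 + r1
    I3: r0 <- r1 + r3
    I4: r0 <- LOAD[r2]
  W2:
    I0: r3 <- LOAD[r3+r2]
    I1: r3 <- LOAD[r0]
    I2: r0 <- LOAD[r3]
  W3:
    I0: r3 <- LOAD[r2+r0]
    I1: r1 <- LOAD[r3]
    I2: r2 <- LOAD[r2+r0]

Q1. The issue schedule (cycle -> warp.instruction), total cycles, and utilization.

cycle 0: W0.I0
cycle 1: W1.I0
cycle 2: W1.I1
cycle 3: W1.I2
cycle 4: W1.I3
cycle 5: W1.I4
cycle 6: W0.I1
cycle 7: W0.I2
cycle 8: W2.I0
cycle 9: W3.I0
cycle 10: idle
cycle 11: idle
cycle 12: idle
cycle 13: idle
cycle 14: W2.I1
cycle 15: W3.I1
cycle 16: W3.I2
cycle 17: idle
cycle 18: idle
cycle 19: idle
cycle 20: W2.I2

Answer: 21 cycles, utilization 2/3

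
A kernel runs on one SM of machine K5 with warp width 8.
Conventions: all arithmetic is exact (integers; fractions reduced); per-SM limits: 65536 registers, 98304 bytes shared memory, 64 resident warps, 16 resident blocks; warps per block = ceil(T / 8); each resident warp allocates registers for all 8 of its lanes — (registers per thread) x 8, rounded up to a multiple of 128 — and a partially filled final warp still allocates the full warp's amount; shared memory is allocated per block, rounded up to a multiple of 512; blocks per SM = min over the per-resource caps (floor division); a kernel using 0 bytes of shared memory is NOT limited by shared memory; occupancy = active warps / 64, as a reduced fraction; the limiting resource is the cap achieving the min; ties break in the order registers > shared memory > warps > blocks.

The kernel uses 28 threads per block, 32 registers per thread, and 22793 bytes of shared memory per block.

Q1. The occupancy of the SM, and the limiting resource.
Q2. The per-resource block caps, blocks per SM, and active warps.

Answer: occupancy 1/4, limited by shared memory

registers: 64 blocks
shared memory: 4 blocks
warps: 16 blocks
blocks: 16 blocks

Answer: 4 blocks, 16 active warps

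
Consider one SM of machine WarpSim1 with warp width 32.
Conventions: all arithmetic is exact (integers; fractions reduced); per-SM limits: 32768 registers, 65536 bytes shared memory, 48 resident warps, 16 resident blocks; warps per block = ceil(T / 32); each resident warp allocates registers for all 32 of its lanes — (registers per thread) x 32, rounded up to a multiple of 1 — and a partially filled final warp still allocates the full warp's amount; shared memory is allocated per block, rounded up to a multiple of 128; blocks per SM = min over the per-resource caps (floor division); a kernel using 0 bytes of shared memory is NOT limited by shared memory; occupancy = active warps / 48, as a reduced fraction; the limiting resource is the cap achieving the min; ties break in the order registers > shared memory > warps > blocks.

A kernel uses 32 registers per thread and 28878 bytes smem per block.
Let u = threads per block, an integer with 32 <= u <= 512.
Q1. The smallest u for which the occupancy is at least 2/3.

Answer: u = 481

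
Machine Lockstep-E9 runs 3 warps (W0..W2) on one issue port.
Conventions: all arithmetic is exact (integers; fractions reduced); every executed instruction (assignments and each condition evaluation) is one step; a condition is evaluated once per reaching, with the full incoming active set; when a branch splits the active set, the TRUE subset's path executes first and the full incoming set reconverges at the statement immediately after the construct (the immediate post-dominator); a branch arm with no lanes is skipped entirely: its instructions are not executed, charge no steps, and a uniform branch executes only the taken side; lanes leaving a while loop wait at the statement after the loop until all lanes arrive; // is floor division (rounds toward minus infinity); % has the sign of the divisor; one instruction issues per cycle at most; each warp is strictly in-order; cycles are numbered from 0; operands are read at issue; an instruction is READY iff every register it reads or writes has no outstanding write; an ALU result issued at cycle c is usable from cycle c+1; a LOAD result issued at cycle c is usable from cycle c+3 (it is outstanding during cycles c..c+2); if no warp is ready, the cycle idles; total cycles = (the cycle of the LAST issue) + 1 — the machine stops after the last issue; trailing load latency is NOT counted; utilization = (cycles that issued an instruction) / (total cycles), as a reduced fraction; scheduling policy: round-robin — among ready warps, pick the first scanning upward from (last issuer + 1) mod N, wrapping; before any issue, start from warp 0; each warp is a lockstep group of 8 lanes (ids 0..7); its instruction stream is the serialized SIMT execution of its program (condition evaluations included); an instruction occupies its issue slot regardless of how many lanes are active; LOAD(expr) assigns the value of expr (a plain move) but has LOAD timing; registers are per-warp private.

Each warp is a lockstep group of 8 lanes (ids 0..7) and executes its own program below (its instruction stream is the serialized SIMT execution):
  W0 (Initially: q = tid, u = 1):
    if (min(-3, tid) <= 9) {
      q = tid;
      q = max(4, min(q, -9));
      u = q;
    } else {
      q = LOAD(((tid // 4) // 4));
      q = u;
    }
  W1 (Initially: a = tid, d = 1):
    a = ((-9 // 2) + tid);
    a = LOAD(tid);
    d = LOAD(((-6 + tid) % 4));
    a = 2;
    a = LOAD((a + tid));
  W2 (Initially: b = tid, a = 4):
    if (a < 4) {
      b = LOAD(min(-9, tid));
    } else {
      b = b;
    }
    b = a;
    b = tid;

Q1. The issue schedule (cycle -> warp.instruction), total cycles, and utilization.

cycle 0: W0.I0
cycle 1: W1.I0
cycle 2: W2.I0
cycle 3: W0.I1
cycle 4: W1.I1
cycle 5: W2.I1
cycle 6: W0.I2
cycle 7: W1.I2
cycle 8: W2.I2
cycle 9: W0.I3
cycle 10: W1.I3
cycle 11: W2.I3
cycle 12: W1.I4

Answer: 13 cycles, utilization 1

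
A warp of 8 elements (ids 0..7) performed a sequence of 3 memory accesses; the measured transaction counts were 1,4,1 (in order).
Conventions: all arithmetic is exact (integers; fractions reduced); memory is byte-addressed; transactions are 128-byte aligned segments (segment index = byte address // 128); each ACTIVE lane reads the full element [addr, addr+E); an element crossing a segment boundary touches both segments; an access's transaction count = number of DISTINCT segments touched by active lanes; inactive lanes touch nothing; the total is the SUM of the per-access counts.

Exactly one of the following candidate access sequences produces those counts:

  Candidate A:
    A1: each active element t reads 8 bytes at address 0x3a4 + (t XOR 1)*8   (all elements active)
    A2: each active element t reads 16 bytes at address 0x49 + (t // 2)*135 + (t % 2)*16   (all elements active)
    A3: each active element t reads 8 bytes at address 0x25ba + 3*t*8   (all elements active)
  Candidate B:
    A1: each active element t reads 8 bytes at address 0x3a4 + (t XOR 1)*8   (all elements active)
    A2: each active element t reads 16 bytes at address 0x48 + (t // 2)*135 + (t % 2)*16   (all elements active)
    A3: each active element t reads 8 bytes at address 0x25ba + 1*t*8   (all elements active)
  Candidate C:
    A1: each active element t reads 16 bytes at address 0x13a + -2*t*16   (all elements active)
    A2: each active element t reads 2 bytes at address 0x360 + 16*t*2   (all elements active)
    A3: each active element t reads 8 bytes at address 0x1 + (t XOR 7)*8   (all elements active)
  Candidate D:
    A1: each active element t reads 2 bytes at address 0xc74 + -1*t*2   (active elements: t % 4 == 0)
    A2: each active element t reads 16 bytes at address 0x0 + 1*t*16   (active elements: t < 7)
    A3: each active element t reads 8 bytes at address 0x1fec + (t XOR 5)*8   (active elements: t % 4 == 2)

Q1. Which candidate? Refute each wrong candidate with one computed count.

A: A3 gives 2 transactions, not 1
C: A1 gives 3 transactions, not 1
D: A2 gives 1 transaction, not 4
B: all counts match (1,4,1)

Answer: B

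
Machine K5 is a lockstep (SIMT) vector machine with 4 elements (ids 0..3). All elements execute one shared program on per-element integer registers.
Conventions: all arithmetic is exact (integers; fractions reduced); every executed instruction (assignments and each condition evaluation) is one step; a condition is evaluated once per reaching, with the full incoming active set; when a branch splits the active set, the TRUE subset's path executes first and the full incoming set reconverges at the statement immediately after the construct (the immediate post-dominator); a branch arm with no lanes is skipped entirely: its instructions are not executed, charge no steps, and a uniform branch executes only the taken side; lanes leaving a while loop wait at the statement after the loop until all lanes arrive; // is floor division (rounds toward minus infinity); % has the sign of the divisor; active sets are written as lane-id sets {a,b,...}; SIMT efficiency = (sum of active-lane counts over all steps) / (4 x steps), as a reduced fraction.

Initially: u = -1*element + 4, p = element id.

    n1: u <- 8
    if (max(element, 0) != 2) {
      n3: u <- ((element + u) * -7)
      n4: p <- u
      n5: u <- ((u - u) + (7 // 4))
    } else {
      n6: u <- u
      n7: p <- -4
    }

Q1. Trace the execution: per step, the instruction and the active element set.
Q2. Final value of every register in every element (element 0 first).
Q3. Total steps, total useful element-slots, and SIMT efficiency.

step 0: u <- 8                       {0,1,2,3}
step 1: eval (max(element, 0) != 2)  {0,1,2,3}
step 2: u <- ((element + u) * -7)    {0,1,3}
step 3: p <- u                       {0,1,3}
step 4: u <- ((u - u) + (7 // 4))    {0,1,3}
step 5: u <- u                       {2}
step 6: p <- -4                      {2}

Answer: 7 steps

u: 1,1,8,1
p: -56,-63,-4,-77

steps = 7; useful = 19; efficiency = 19/28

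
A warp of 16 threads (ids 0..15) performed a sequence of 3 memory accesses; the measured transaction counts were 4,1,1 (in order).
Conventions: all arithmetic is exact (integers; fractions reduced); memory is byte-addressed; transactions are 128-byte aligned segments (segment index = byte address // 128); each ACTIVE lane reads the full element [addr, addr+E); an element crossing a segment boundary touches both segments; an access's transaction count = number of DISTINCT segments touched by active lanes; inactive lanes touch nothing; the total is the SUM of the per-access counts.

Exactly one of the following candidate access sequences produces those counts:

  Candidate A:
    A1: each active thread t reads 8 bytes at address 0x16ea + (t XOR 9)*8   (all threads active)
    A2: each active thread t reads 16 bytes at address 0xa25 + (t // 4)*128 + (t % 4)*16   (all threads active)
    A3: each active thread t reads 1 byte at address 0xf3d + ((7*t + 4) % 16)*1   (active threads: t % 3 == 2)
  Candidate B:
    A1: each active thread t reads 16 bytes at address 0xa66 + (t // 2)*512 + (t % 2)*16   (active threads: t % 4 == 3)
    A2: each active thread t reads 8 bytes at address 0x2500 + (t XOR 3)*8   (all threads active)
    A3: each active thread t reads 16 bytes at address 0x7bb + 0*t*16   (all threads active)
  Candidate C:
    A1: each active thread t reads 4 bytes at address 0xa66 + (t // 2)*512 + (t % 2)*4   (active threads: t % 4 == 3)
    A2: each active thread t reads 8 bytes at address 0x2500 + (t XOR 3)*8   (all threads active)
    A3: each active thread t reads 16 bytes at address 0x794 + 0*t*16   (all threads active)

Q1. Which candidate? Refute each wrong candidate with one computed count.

A: A1 gives 2 transactions, not 4
B: A1 gives 8 transactions, not 4
C: all counts match (4,1,1)

Answer: C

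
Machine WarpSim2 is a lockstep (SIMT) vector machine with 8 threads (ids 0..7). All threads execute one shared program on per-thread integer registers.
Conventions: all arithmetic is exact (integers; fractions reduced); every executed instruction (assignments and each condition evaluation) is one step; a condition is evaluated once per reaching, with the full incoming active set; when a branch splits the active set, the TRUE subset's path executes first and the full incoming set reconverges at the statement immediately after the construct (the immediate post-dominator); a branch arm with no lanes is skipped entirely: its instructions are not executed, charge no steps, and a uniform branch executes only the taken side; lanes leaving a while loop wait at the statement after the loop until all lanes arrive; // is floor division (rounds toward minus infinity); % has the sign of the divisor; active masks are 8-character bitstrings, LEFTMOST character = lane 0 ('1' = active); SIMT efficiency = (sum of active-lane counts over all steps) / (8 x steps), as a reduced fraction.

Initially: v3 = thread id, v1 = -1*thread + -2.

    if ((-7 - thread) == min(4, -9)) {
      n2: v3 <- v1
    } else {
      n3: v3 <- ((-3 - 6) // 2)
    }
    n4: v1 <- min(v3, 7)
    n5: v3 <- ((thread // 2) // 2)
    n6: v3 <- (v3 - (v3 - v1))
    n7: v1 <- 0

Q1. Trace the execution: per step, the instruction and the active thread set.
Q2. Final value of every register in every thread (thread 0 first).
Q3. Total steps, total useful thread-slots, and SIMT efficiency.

step 0: eval ((-7 - thread) == min(4, -9)) 11111111
step 1: v3 <- v1                     00100000
step 2: v3 <- ((-3 - 6) // 2)        11011111
step 3: v1 <- min(v3, 7)             11111111
step 4: v3 <- ((thread // 2) // 2)   11111111
step 5: v3 <- (v3 - (v3 - v1))       11111111
step 6: v1 <- 0                      11111111

Answer: 7 steps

v3: -5,-5,-4,-5,-5,-5,-5,-5
v1: 0,0,0,0,0,0,0,0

steps = 7; useful = 48; efficiency = 48/56 = 6/7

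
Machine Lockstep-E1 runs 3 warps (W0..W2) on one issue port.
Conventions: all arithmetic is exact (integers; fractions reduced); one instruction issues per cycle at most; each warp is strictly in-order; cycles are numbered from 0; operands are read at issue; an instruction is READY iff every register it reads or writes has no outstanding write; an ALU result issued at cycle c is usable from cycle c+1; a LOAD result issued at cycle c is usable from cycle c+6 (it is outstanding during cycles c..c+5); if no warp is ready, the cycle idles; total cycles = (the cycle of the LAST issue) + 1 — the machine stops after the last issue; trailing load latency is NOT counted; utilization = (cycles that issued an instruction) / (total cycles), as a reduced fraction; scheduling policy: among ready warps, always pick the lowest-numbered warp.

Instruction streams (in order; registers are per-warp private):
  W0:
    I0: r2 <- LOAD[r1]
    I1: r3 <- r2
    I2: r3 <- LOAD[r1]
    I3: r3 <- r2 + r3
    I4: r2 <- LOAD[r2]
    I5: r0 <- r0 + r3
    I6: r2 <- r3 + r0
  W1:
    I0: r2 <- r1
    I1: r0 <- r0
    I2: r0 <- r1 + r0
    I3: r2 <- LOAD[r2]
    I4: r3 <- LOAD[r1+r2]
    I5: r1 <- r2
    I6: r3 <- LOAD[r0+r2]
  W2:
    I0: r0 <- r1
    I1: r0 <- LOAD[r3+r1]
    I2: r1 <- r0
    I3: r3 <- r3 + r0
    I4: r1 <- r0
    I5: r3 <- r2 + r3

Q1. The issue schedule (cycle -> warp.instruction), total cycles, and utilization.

cycle 0: W0.I0
cycle 1: W1.I0
cycle 2: W1.I1
cycle 3: W1.I2
cycle 4: W1.I3
cycle 5: W2.I0
cycle 6: W0.I1
cycle 7: W0.I2
cycle 8: W2.I1
cycle 9: idle
cycle 10: W1.I4
cycle 11: W1.I5
cycle 12: idle
cycle 13: W0.I3
cycle 14: W0.I4
cycle 15: W0.I5
cycle 16: W1.I6
cycle 17: W2.I2
cycle 18: W2.I3
cycle 19: W2.I4
cycle 20: W0.I6
cycle 21: W2.I5

Answer: 22 cycles, utilization 10/11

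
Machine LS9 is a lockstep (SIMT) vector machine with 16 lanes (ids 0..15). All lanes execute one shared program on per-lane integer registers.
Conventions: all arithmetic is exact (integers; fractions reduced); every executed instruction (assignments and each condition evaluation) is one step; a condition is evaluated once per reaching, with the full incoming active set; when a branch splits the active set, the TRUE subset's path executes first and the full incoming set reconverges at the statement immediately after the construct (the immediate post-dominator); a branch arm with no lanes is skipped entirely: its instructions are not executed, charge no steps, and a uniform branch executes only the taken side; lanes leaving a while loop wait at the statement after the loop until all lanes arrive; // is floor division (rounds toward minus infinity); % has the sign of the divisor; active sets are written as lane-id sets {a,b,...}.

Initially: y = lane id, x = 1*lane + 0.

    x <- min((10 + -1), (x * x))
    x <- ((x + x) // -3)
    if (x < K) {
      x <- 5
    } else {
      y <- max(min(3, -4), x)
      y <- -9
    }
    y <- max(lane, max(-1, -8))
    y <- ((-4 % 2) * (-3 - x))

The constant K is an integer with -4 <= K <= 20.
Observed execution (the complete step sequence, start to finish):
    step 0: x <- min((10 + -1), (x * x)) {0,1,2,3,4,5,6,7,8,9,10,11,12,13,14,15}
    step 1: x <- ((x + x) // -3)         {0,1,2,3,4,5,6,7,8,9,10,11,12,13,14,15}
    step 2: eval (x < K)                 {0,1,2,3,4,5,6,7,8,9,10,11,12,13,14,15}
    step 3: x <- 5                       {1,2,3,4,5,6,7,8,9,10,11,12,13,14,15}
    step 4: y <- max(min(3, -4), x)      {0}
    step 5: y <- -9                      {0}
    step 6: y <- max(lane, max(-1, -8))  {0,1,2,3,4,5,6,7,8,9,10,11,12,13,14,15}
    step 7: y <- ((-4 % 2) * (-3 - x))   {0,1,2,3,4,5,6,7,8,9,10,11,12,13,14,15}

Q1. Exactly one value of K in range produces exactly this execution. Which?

Answer: K = 0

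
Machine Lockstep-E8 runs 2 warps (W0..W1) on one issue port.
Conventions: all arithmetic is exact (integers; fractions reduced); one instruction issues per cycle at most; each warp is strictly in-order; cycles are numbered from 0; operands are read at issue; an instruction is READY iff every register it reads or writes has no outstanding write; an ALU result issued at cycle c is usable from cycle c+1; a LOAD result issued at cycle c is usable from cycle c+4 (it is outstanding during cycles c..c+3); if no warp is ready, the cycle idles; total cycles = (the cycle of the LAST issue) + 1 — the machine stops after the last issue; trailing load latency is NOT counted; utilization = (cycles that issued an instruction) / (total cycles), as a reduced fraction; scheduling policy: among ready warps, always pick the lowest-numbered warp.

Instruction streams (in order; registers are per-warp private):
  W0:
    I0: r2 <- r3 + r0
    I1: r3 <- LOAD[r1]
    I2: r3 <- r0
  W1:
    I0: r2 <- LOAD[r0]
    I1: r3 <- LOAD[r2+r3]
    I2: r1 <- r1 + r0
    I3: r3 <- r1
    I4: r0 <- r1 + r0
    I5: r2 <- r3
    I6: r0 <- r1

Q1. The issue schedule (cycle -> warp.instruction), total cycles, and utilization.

cycle 0: W0.I0
cycle 1: W0.I1
cycle 2: W1.I0
cycle 3: idle
cycle 4: idle
cycle 5: W0.I2
cycle 6: W1.I1
cycle 7: W1.I2
cycle 8: idle
cycle 9: idle
cycle 10: W1.I3
cycle 11: W1.I4
cycle 12: W1.I5
cycle 13: W1.I6

Answer: 14 cycles, utilization 5/7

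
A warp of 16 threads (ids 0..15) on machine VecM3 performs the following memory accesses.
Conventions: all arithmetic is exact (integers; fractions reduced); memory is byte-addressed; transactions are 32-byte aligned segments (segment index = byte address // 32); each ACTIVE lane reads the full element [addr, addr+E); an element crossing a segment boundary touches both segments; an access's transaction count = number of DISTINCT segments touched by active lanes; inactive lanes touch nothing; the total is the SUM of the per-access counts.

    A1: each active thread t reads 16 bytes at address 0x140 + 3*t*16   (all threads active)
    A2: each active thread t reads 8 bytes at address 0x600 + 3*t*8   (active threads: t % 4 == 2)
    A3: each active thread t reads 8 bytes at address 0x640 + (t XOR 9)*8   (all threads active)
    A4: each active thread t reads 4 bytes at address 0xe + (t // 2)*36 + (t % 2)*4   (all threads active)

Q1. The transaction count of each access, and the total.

A1: 16 transactions
A2: 4 transactions
A3: 4 transactions
A4: 9 transactions

Answer: 16,4,4,9; total 33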